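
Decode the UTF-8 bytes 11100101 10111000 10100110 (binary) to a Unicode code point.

U+5E26

Leading byte 0xE5 = 11100101 matches 1110xxxx → 3-byte sequence.
Byte 1: 0xE5 = 11100101, payload 0101 (4 bits).
Byte 2: 0xB8 = 10111000 (10xxxxxx ✓), payload 111000.
Byte 3: 0xA6 = 10100110 (10xxxxxx ✓), payload 100110.
Concatenate: 0101111000100110 = 0x5E26 (16 bits → U+5E26).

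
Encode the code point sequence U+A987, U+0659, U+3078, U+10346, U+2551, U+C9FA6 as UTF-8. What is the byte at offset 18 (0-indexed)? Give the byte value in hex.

0xA6

U+A987 → 3-byte form EA A6 87 at offsets 0–2.
U+0659 → 2-byte form D9 99 at offsets 3–4.
U+3078 → 3-byte form E3 81 B8 at offsets 5–7.
U+10346 → 4-byte form F0 90 8D 86 at offsets 8–11.
U+2551 → 3-byte form E2 95 91 at offsets 12–14.
U+C9FA6 → 4-byte form F3 89 BE A6 at offsets 15–18.
Offset 18 falls in char 6's range; it's byte 4 of F3 89 BE A6 = 0xA6.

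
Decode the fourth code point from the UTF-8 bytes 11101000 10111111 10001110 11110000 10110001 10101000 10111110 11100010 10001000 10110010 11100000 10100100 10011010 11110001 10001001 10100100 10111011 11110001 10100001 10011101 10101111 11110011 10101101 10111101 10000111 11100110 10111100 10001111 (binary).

Offset 0: leading byte 0xE8 = 11101000 → 3-byte char #1 = E8 BF 8E.
Offset 3: leading byte 0xF0 = 11110000 → 4-byte char #2 = F0 B1 A8 BE.
Offset 7: leading byte 0xE2 = 11100010 → 3-byte char #3 = E2 88 B2.
Offset 10: leading byte 0xE0 = 11100000 → 3-byte char #4 = E0 A4 9A.
Leading byte 0xE0 = 11100000 matches 1110xxxx → 3-byte sequence.
Byte 1: 0xE0 = 11100000, payload 0000 (4 bits).
Byte 2: 0xA4 = 10100100 (10xxxxxx ✓), payload 100100.
Byte 3: 0x9A = 10011010 (10xxxxxx ✓), payload 011010.
Concatenate: 0000100100011010 = 0x91A (16 bits → U+091A).

U+091A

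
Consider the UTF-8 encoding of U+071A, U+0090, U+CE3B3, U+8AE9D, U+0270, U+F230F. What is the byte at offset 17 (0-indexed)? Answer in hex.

U+071A → 2-byte form DC 9A at offsets 0–1.
U+0090 → 2-byte form C2 90 at offsets 2–3.
U+CE3B3 → 4-byte form F3 8E 8E B3 at offsets 4–7.
U+8AE9D → 4-byte form F2 8A BA 9D at offsets 8–11.
U+0270 → 2-byte form C9 B0 at offsets 12–13.
U+F230F → 4-byte form F3 B2 8C 8F at offsets 14–17.
Offset 17 falls in char 6's range; it's byte 4 of F3 B2 8C 8F = 0x8F.

0x8F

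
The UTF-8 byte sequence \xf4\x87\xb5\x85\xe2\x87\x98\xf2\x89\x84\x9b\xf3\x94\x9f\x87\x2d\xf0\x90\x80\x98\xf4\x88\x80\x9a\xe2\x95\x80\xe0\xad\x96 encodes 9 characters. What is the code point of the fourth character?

Offset 0: leading byte 0xF4 = 11110100 → 4-byte char #1 = F4 87 B5 85.
Offset 4: leading byte 0xE2 = 11100010 → 3-byte char #2 = E2 87 98.
Offset 7: leading byte 0xF2 = 11110010 → 4-byte char #3 = F2 89 84 9B.
Offset 11: leading byte 0xF3 = 11110011 → 4-byte char #4 = F3 94 9F 87.
Leading byte 0xF3 = 11110011 matches 11110xxx → 4-byte sequence.
Byte 1: 0xF3 = 11110011, payload 011 (3 bits).
Byte 2: 0x94 = 10010100 (10xxxxxx ✓), payload 010100.
Byte 3: 0x9F = 10011111 (10xxxxxx ✓), payload 011111.
Byte 4: 0x87 = 10000111 (10xxxxxx ✓), payload 000111.
Concatenate: 011010100011111000111 = 0xD47C7 (21 bits → U+D47C7).

U+D47C7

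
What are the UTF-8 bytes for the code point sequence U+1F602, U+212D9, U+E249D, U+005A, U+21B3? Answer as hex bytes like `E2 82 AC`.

F0 9F 98 82 F0 A1 8B 99 F3 A2 92 9D 5A E2 86 B3

U+1F602: 4-byte form → F0 9F 98 82.
U+212D9: 4-byte form → F0 A1 8B 99.
U+E249D: 4-byte form → F3 A2 92 9D.
U+005A: 1-byte form → 5A.
U+21B3: 3-byte form → E2 86 B3.
Concatenated (16 bytes): F0 9F 98 82 F0 A1 8B 99 F3 A2 92 9D 5A E2 86 B3.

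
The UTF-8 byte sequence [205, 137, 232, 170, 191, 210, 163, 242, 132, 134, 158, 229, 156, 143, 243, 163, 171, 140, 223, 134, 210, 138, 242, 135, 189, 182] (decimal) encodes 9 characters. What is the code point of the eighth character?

U+048A

Offset 0: leading byte 0xCD = 11001101 → 2-byte char #1 = CD 89.
Offset 2: leading byte 0xE8 = 11101000 → 3-byte char #2 = E8 AA BF.
Offset 5: leading byte 0xD2 = 11010010 → 2-byte char #3 = D2 A3.
Offset 7: leading byte 0xF2 = 11110010 → 4-byte char #4 = F2 84 86 9E.
Offset 11: leading byte 0xE5 = 11100101 → 3-byte char #5 = E5 9C 8F.
Offset 14: leading byte 0xF3 = 11110011 → 4-byte char #6 = F3 A3 AB 8C.
Offset 18: leading byte 0xDF = 11011111 → 2-byte char #7 = DF 86.
Offset 20: leading byte 0xD2 = 11010010 → 2-byte char #8 = D2 8A.
Leading byte 0xD2 = 11010010 matches 110xxxxx → 2-byte sequence.
Byte 1: 0xD2 = 11010010, payload 10010 (5 bits).
Byte 2: 0x8A = 10001010 (10xxxxxx ✓), payload 001010.
Concatenate: 10010001010 = 0x48A (11 bits → U+048A).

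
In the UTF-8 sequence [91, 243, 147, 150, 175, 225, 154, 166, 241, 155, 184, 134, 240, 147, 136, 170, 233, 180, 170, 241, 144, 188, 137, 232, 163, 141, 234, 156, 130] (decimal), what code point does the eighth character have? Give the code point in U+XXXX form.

U+88CD

Offset 0: leading byte 0x5B = 01011011 → 1-byte char #1 = 5B.
Offset 1: leading byte 0xF3 = 11110011 → 4-byte char #2 = F3 93 96 AF.
Offset 5: leading byte 0xE1 = 11100001 → 3-byte char #3 = E1 9A A6.
Offset 8: leading byte 0xF1 = 11110001 → 4-byte char #4 = F1 9B B8 86.
Offset 12: leading byte 0xF0 = 11110000 → 4-byte char #5 = F0 93 88 AA.
Offset 16: leading byte 0xE9 = 11101001 → 3-byte char #6 = E9 B4 AA.
Offset 19: leading byte 0xF1 = 11110001 → 4-byte char #7 = F1 90 BC 89.
Offset 23: leading byte 0xE8 = 11101000 → 3-byte char #8 = E8 A3 8D.
Leading byte 0xE8 = 11101000 matches 1110xxxx → 3-byte sequence.
Byte 1: 0xE8 = 11101000, payload 1000 (4 bits).
Byte 2: 0xA3 = 10100011 (10xxxxxx ✓), payload 100011.
Byte 3: 0x8D = 10001101 (10xxxxxx ✓), payload 001101.
Concatenate: 1000100011001101 = 0x88CD (16 bits → U+88CD).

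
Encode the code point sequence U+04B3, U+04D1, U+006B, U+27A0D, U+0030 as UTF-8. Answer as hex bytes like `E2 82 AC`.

D2 B3 D3 91 6B F0 A7 A8 8D 30

U+04B3: 2-byte form → D2 B3.
U+04D1: 2-byte form → D3 91.
U+006B: 1-byte form → 6B.
U+27A0D: 4-byte form → F0 A7 A8 8D.
U+0030: 1-byte form → 30.
Concatenated (10 bytes): D2 B3 D3 91 6B F0 A7 A8 8D 30.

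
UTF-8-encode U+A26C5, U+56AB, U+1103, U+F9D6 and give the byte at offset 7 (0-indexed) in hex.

U+A26C5 → 4-byte form F2 A2 9B 85 at offsets 0–3.
U+56AB → 3-byte form E5 9A AB at offsets 4–6.
U+1103 → 3-byte form E1 84 83 at offsets 7–9.
Offset 7 falls in char 3's range; it's byte 1 of E1 84 83 = 0xE1.

0xE1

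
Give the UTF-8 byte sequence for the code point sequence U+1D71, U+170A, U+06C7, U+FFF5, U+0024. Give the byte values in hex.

E1 B5 B1 E1 9C 8A DB 87 EF BF B5 24

U+1D71: 3-byte form → E1 B5 B1.
U+170A: 3-byte form → E1 9C 8A.
U+06C7: 2-byte form → DB 87.
U+FFF5: 3-byte form → EF BF B5.
U+0024: 1-byte form → 24.
Concatenated (12 bytes): E1 B5 B1 E1 9C 8A DB 87 EF BF B5 24.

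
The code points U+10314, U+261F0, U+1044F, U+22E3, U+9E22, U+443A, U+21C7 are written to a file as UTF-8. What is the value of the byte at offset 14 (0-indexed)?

U+10314 → 4-byte form F0 90 8C 94 at offsets 0–3.
U+261F0 → 4-byte form F0 A6 87 B0 at offsets 4–7.
U+1044F → 4-byte form F0 90 91 8F at offsets 8–11.
U+22E3 → 3-byte form E2 8B A3 at offsets 12–14.
Offset 14 falls in char 4's range; it's byte 3 of E2 8B A3 = 0xA3.

0xA3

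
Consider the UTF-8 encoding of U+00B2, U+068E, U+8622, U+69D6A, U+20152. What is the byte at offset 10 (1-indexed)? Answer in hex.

0xB5

1-indexed offset 10 is 0-indexed offset 9.
U+00B2 → 2-byte form C2 B2 at offsets 0–1.
U+068E → 2-byte form DA 8E at offsets 2–3.
U+8622 → 3-byte form E8 98 A2 at offsets 4–6.
U+69D6A → 4-byte form F1 A9 B5 AA at offsets 7–10.
Offset 9 falls in char 4's range; it's byte 3 of F1 A9 B5 AA = 0xB5.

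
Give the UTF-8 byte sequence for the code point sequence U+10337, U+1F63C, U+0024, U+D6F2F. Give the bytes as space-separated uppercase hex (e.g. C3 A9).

F0 90 8C B7 F0 9F 98 BC 24 F3 96 BC AF

U+10337: 4-byte form → F0 90 8C B7.
U+1F63C: 4-byte form → F0 9F 98 BC.
U+0024: 1-byte form → 24.
U+D6F2F: 4-byte form → F3 96 BC AF.
Concatenated (13 bytes): F0 90 8C B7 F0 9F 98 BC 24 F3 96 BC AF.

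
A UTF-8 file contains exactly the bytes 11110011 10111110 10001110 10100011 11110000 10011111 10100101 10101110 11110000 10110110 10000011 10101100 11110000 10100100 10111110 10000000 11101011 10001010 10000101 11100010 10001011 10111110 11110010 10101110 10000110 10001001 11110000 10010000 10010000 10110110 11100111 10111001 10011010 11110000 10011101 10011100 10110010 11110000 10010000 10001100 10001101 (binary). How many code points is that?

Byte at offset 0: 0xF3 = 11110011 → 4-byte char (#1). Advance 4.
Byte at offset 4: 0xF0 = 11110000 → 4-byte char (#2). Advance 4.
Byte at offset 8: 0xF0 = 11110000 → 4-byte char (#3). Advance 4.
Byte at offset 12: 0xF0 = 11110000 → 4-byte char (#4). Advance 4.
Byte at offset 16: 0xEB = 11101011 → 3-byte char (#5). Advance 3.
Byte at offset 19: 0xE2 = 11100010 → 3-byte char (#6). Advance 3.
Byte at offset 22: 0xF2 = 11110010 → 4-byte char (#7). Advance 4.
Byte at offset 26: 0xF0 = 11110000 → 4-byte char (#8). Advance 4.
Byte at offset 30: 0xE7 = 11100111 → 3-byte char (#9). Advance 3.
Byte at offset 33: 0xF0 = 11110000 → 4-byte char (#10). Advance 4.
Byte at offset 37: 0xF0 = 11110000 → 4-byte char (#11). Advance 4.
Reached end at offset 41 after 11 code points.

11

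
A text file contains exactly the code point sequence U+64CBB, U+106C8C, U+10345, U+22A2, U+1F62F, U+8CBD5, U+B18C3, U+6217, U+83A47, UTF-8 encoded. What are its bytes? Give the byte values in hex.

U+64CBB: 4-byte form → F1 A4 B2 BB.
U+106C8C: 4-byte form → F4 86 B2 8C.
U+10345: 4-byte form → F0 90 8D 85.
U+22A2: 3-byte form → E2 8A A2.
U+1F62F: 4-byte form → F0 9F 98 AF.
U+8CBD5: 4-byte form → F2 8C AF 95.
U+B18C3: 4-byte form → F2 B1 A3 83.
U+6217: 3-byte form → E6 88 97.
U+83A47: 4-byte form → F2 83 A9 87.
Concatenated (34 bytes): F1 A4 B2 BB F4 86 B2 8C F0 90 8D 85 E2 8A A2 F0 9F 98 AF F2 8C AF 95 F2 B1 A3 83 E6 88 97 F2 83 A9 87.

F1 A4 B2 BB F4 86 B2 8C F0 90 8D 85 E2 8A A2 F0 9F 98 AF F2 8C AF 95 F2 B1 A3 83 E6 88 97 F2 83 A9 87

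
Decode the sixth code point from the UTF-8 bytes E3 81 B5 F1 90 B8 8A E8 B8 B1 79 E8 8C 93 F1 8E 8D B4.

Offset 0: leading byte 0xE3 = 11100011 → 3-byte char #1 = E3 81 B5.
Offset 3: leading byte 0xF1 = 11110001 → 4-byte char #2 = F1 90 B8 8A.
Offset 7: leading byte 0xE8 = 11101000 → 3-byte char #3 = E8 B8 B1.
Offset 10: leading byte 0x79 = 01111001 → 1-byte char #4 = 79.
Offset 11: leading byte 0xE8 = 11101000 → 3-byte char #5 = E8 8C 93.
Offset 14: leading byte 0xF1 = 11110001 → 4-byte char #6 = F1 8E 8D B4.
Leading byte 0xF1 = 11110001 matches 11110xxx → 4-byte sequence.
Byte 1: 0xF1 = 11110001, payload 001 (3 bits).
Byte 2: 0x8E = 10001110 (10xxxxxx ✓), payload 001110.
Byte 3: 0x8D = 10001101 (10xxxxxx ✓), payload 001101.
Byte 4: 0xB4 = 10110100 (10xxxxxx ✓), payload 110100.
Concatenate: 001001110001101110100 = 0x4E374 (21 bits → U+4E374).

U+4E374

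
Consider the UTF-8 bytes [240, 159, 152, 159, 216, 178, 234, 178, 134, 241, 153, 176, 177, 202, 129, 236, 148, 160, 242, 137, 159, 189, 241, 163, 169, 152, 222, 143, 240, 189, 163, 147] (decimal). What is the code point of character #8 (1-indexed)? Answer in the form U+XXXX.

U+63A58

Offset 0: leading byte 0xF0 = 11110000 → 4-byte char #1 = F0 9F 98 9F.
Offset 4: leading byte 0xD8 = 11011000 → 2-byte char #2 = D8 B2.
Offset 6: leading byte 0xEA = 11101010 → 3-byte char #3 = EA B2 86.
Offset 9: leading byte 0xF1 = 11110001 → 4-byte char #4 = F1 99 B0 B1.
Offset 13: leading byte 0xCA = 11001010 → 2-byte char #5 = CA 81.
Offset 15: leading byte 0xEC = 11101100 → 3-byte char #6 = EC 94 A0.
Offset 18: leading byte 0xF2 = 11110010 → 4-byte char #7 = F2 89 9F BD.
Offset 22: leading byte 0xF1 = 11110001 → 4-byte char #8 = F1 A3 A9 98.
Leading byte 0xF1 = 11110001 matches 11110xxx → 4-byte sequence.
Byte 1: 0xF1 = 11110001, payload 001 (3 bits).
Byte 2: 0xA3 = 10100011 (10xxxxxx ✓), payload 100011.
Byte 3: 0xA9 = 10101001 (10xxxxxx ✓), payload 101001.
Byte 4: 0x98 = 10011000 (10xxxxxx ✓), payload 011000.
Concatenate: 001100011101001011000 = 0x63A58 (21 bits → U+63A58).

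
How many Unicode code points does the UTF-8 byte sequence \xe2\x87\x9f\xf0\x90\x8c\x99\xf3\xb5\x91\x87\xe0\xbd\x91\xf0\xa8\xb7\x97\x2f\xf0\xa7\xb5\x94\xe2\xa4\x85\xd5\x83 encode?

9

Byte at offset 0: 0xE2 = 11100010 → 3-byte char (#1). Advance 3.
Byte at offset 3: 0xF0 = 11110000 → 4-byte char (#2). Advance 4.
Byte at offset 7: 0xF3 = 11110011 → 4-byte char (#3). Advance 4.
Byte at offset 11: 0xE0 = 11100000 → 3-byte char (#4). Advance 3.
Byte at offset 14: 0xF0 = 11110000 → 4-byte char (#5). Advance 4.
Byte at offset 18: 0x2F = 00101111 → 1-byte char (#6). Advance 1.
Byte at offset 19: 0xF0 = 11110000 → 4-byte char (#7). Advance 4.
Byte at offset 23: 0xE2 = 11100010 → 3-byte char (#8). Advance 3.
Byte at offset 26: 0xD5 = 11010101 → 2-byte char (#9). Advance 2.
Reached end at offset 28 after 9 code points.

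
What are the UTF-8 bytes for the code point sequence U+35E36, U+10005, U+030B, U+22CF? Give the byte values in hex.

U+35E36: 4-byte form → F0 B5 B8 B6.
U+10005: 4-byte form → F0 90 80 85.
U+030B: 2-byte form → CC 8B.
U+22CF: 3-byte form → E2 8B 8F.
Concatenated (13 bytes): F0 B5 B8 B6 F0 90 80 85 CC 8B E2 8B 8F.

F0 B5 B8 B6 F0 90 80 85 CC 8B E2 8B 8F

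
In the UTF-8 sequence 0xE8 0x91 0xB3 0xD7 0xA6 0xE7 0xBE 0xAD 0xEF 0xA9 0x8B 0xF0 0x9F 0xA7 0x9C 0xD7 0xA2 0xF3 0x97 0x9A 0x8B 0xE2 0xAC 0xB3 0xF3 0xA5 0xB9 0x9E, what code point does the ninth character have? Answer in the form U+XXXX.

U+E5E5E

Offset 0: leading byte 0xE8 = 11101000 → 3-byte char #1 = E8 91 B3.
Offset 3: leading byte 0xD7 = 11010111 → 2-byte char #2 = D7 A6.
Offset 5: leading byte 0xE7 = 11100111 → 3-byte char #3 = E7 BE AD.
Offset 8: leading byte 0xEF = 11101111 → 3-byte char #4 = EF A9 8B.
Offset 11: leading byte 0xF0 = 11110000 → 4-byte char #5 = F0 9F A7 9C.
Offset 15: leading byte 0xD7 = 11010111 → 2-byte char #6 = D7 A2.
Offset 17: leading byte 0xF3 = 11110011 → 4-byte char #7 = F3 97 9A 8B.
Offset 21: leading byte 0xE2 = 11100010 → 3-byte char #8 = E2 AC B3.
Offset 24: leading byte 0xF3 = 11110011 → 4-byte char #9 = F3 A5 B9 9E.
Leading byte 0xF3 = 11110011 matches 11110xxx → 4-byte sequence.
Byte 1: 0xF3 = 11110011, payload 011 (3 bits).
Byte 2: 0xA5 = 10100101 (10xxxxxx ✓), payload 100101.
Byte 3: 0xB9 = 10111001 (10xxxxxx ✓), payload 111001.
Byte 4: 0x9E = 10011110 (10xxxxxx ✓), payload 011110.
Concatenate: 011100101111001011110 = 0xE5E5E (21 bits → U+E5E5E).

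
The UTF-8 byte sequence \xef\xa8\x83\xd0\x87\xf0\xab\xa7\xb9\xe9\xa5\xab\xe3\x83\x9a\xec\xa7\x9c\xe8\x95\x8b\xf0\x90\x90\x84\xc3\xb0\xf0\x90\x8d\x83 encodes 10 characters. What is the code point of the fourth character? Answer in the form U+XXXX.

Offset 0: leading byte 0xEF = 11101111 → 3-byte char #1 = EF A8 83.
Offset 3: leading byte 0xD0 = 11010000 → 2-byte char #2 = D0 87.
Offset 5: leading byte 0xF0 = 11110000 → 4-byte char #3 = F0 AB A7 B9.
Offset 9: leading byte 0xE9 = 11101001 → 3-byte char #4 = E9 A5 AB.
Leading byte 0xE9 = 11101001 matches 1110xxxx → 3-byte sequence.
Byte 1: 0xE9 = 11101001, payload 1001 (4 bits).
Byte 2: 0xA5 = 10100101 (10xxxxxx ✓), payload 100101.
Byte 3: 0xAB = 10101011 (10xxxxxx ✓), payload 101011.
Concatenate: 1001100101101011 = 0x996B (16 bits → U+996B).

U+996B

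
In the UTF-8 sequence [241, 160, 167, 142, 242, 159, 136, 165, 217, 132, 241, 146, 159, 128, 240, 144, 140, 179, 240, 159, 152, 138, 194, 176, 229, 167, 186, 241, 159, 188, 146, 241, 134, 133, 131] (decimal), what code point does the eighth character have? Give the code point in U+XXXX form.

U+59FA

Offset 0: leading byte 0xF1 = 11110001 → 4-byte char #1 = F1 A0 A7 8E.
Offset 4: leading byte 0xF2 = 11110010 → 4-byte char #2 = F2 9F 88 A5.
Offset 8: leading byte 0xD9 = 11011001 → 2-byte char #3 = D9 84.
Offset 10: leading byte 0xF1 = 11110001 → 4-byte char #4 = F1 92 9F 80.
Offset 14: leading byte 0xF0 = 11110000 → 4-byte char #5 = F0 90 8C B3.
Offset 18: leading byte 0xF0 = 11110000 → 4-byte char #6 = F0 9F 98 8A.
Offset 22: leading byte 0xC2 = 11000010 → 2-byte char #7 = C2 B0.
Offset 24: leading byte 0xE5 = 11100101 → 3-byte char #8 = E5 A7 BA.
Leading byte 0xE5 = 11100101 matches 1110xxxx → 3-byte sequence.
Byte 1: 0xE5 = 11100101, payload 0101 (4 bits).
Byte 2: 0xA7 = 10100111 (10xxxxxx ✓), payload 100111.
Byte 3: 0xBA = 10111010 (10xxxxxx ✓), payload 111010.
Concatenate: 0101100111111010 = 0x59FA (16 bits → U+59FA).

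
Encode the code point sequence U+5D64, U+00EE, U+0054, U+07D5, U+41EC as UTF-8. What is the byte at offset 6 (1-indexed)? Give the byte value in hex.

1-indexed offset 6 is 0-indexed offset 5.
U+5D64 → 3-byte form E5 B5 A4 at offsets 0–2.
U+00EE → 2-byte form C3 AE at offsets 3–4.
U+0054 → 1-byte form 54 at offsets 5–5.
Offset 5 falls in char 3's range; it's byte 1 of 54 = 0x54.

0x54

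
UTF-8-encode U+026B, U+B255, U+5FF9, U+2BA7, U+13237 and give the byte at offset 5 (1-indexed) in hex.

0x95

1-indexed offset 5 is 0-indexed offset 4.
U+026B → 2-byte form C9 AB at offsets 0–1.
U+B255 → 3-byte form EB 89 95 at offsets 2–4.
Offset 4 falls in char 2's range; it's byte 3 of EB 89 95 = 0x95.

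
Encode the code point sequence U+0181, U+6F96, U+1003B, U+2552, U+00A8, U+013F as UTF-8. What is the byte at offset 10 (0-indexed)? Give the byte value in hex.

U+0181 → 2-byte form C6 81 at offsets 0–1.
U+6F96 → 3-byte form E6 BE 96 at offsets 2–4.
U+1003B → 4-byte form F0 90 80 BB at offsets 5–8.
U+2552 → 3-byte form E2 95 92 at offsets 9–11.
Offset 10 falls in char 4's range; it's byte 2 of E2 95 92 = 0x95.

0x95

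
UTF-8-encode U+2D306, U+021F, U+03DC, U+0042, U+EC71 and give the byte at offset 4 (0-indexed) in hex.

U+2D306 → 4-byte form F0 AD 8C 86 at offsets 0–3.
U+021F → 2-byte form C8 9F at offsets 4–5.
Offset 4 falls in char 2's range; it's byte 1 of C8 9F = 0xC8.

0xC8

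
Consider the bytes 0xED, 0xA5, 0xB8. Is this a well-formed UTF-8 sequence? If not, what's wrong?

invalid (encodes a surrogate (U+D800–U+DFFF))

Structurally a 3-byte sequence; payload = 0xD978.
But 0xD978 is in U+D800–U+DFFF, the surrogate range. Surrogates are not Unicode scalar values and are forbidden in UTF-8.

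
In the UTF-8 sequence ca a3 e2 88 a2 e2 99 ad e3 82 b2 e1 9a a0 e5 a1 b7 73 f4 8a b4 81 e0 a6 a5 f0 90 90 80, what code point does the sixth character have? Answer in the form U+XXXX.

Offset 0: leading byte 0xCA = 11001010 → 2-byte char #1 = CA A3.
Offset 2: leading byte 0xE2 = 11100010 → 3-byte char #2 = E2 88 A2.
Offset 5: leading byte 0xE2 = 11100010 → 3-byte char #3 = E2 99 AD.
Offset 8: leading byte 0xE3 = 11100011 → 3-byte char #4 = E3 82 B2.
Offset 11: leading byte 0xE1 = 11100001 → 3-byte char #5 = E1 9A A0.
Offset 14: leading byte 0xE5 = 11100101 → 3-byte char #6 = E5 A1 B7.
Leading byte 0xE5 = 11100101 matches 1110xxxx → 3-byte sequence.
Byte 1: 0xE5 = 11100101, payload 0101 (4 bits).
Byte 2: 0xA1 = 10100001 (10xxxxxx ✓), payload 100001.
Byte 3: 0xB7 = 10110111 (10xxxxxx ✓), payload 110111.
Concatenate: 0101100001110111 = 0x5877 (16 bits → U+5877).

U+5877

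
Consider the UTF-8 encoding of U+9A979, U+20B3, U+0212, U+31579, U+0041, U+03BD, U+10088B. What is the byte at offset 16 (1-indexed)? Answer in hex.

0xBD

1-indexed offset 16 is 0-indexed offset 15.
U+9A979 → 4-byte form F2 9A A5 B9 at offsets 0–3.
U+20B3 → 3-byte form E2 82 B3 at offsets 4–6.
U+0212 → 2-byte form C8 92 at offsets 7–8.
U+31579 → 4-byte form F0 B1 95 B9 at offsets 9–12.
U+0041 → 1-byte form 41 at offsets 13–13.
U+03BD → 2-byte form CE BD at offsets 14–15.
Offset 15 falls in char 6's range; it's byte 2 of CE BD = 0xBD.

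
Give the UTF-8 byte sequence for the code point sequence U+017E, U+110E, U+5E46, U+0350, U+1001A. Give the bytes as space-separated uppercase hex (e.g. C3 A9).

C5 BE E1 84 8E E5 B9 86 CD 90 F0 90 80 9A

U+017E: 2-byte form → C5 BE.
U+110E: 3-byte form → E1 84 8E.
U+5E46: 3-byte form → E5 B9 86.
U+0350: 2-byte form → CD 90.
U+1001A: 4-byte form → F0 90 80 9A.
Concatenated (14 bytes): C5 BE E1 84 8E E5 B9 86 CD 90 F0 90 80 9A.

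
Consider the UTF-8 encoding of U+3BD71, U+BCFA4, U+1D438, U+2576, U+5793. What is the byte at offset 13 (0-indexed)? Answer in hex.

U+3BD71 → 4-byte form F0 BB B5 B1 at offsets 0–3.
U+BCFA4 → 4-byte form F2 BC BE A4 at offsets 4–7.
U+1D438 → 4-byte form F0 9D 90 B8 at offsets 8–11.
U+2576 → 3-byte form E2 95 B6 at offsets 12–14.
Offset 13 falls in char 4's range; it's byte 2 of E2 95 B6 = 0x95.

0x95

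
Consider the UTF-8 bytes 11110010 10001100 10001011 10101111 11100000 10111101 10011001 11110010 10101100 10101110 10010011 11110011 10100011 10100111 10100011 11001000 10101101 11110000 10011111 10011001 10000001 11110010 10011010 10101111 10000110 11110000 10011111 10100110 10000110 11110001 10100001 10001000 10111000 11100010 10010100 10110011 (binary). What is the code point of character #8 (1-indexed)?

Offset 0: leading byte 0xF2 = 11110010 → 4-byte char #1 = F2 8C 8B AF.
Offset 4: leading byte 0xE0 = 11100000 → 3-byte char #2 = E0 BD 99.
Offset 7: leading byte 0xF2 = 11110010 → 4-byte char #3 = F2 AC AE 93.
Offset 11: leading byte 0xF3 = 11110011 → 4-byte char #4 = F3 A3 A7 A3.
Offset 15: leading byte 0xC8 = 11001000 → 2-byte char #5 = C8 AD.
Offset 17: leading byte 0xF0 = 11110000 → 4-byte char #6 = F0 9F 99 81.
Offset 21: leading byte 0xF2 = 11110010 → 4-byte char #7 = F2 9A AF 86.
Offset 25: leading byte 0xF0 = 11110000 → 4-byte char #8 = F0 9F A6 86.
Leading byte 0xF0 = 11110000 matches 11110xxx → 4-byte sequence.
Byte 1: 0xF0 = 11110000, payload 000 (3 bits).
Byte 2: 0x9F = 10011111 (10xxxxxx ✓), payload 011111.
Byte 3: 0xA6 = 10100110 (10xxxxxx ✓), payload 100110.
Byte 4: 0x86 = 10000110 (10xxxxxx ✓), payload 000110.
Concatenate: 000011111100110000110 = 0x1F986 (21 bits → U+1F986).

U+1F986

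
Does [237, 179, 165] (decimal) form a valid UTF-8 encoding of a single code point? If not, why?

invalid (encodes a surrogate (U+D800–U+DFFF))

Structurally a 3-byte sequence; payload = 0xDCE5.
But 0xDCE5 is in U+D800–U+DFFF, the surrogate range. Surrogates are not Unicode scalar values and are forbidden in UTF-8.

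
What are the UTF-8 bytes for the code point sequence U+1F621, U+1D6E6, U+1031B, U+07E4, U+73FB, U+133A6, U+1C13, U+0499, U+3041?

U+1F621: 4-byte form → F0 9F 98 A1.
U+1D6E6: 4-byte form → F0 9D 9B A6.
U+1031B: 4-byte form → F0 90 8C 9B.
U+07E4: 2-byte form → DF A4.
U+73FB: 3-byte form → E7 8F BB.
U+133A6: 4-byte form → F0 93 8E A6.
U+1C13: 3-byte form → E1 B0 93.
U+0499: 2-byte form → D2 99.
U+3041: 3-byte form → E3 81 81.
Concatenated (29 bytes): F0 9F 98 A1 F0 9D 9B A6 F0 90 8C 9B DF A4 E7 8F BB F0 93 8E A6 E1 B0 93 D2 99 E3 81 81.

F0 9F 98 A1 F0 9D 9B A6 F0 90 8C 9B DF A4 E7 8F BB F0 93 8E A6 E1 B0 93 D2 99 E3 81 81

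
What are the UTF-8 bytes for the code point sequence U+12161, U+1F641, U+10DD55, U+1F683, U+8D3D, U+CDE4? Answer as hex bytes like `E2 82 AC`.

F0 92 85 A1 F0 9F 99 81 F4 8D B5 95 F0 9F 9A 83 E8 B4 BD EC B7 A4

U+12161: 4-byte form → F0 92 85 A1.
U+1F641: 4-byte form → F0 9F 99 81.
U+10DD55: 4-byte form → F4 8D B5 95.
U+1F683: 4-byte form → F0 9F 9A 83.
U+8D3D: 3-byte form → E8 B4 BD.
U+CDE4: 3-byte form → EC B7 A4.
Concatenated (22 bytes): F0 92 85 A1 F0 9F 99 81 F4 8D B5 95 F0 9F 9A 83 E8 B4 BD EC B7 A4.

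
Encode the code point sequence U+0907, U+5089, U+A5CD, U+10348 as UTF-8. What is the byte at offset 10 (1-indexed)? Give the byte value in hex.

1-indexed offset 10 is 0-indexed offset 9.
U+0907 → 3-byte form E0 A4 87 at offsets 0–2.
U+5089 → 3-byte form E5 82 89 at offsets 3–5.
U+A5CD → 3-byte form EA 97 8D at offsets 6–8.
U+10348 → 4-byte form F0 90 8D 88 at offsets 9–12.
Offset 9 falls in char 4's range; it's byte 1 of F0 90 8D 88 = 0xF0.

0xF0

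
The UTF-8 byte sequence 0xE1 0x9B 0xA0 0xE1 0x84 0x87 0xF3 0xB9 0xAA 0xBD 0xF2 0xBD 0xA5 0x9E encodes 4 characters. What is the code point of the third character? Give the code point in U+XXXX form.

Offset 0: leading byte 0xE1 = 11100001 → 3-byte char #1 = E1 9B A0.
Offset 3: leading byte 0xE1 = 11100001 → 3-byte char #2 = E1 84 87.
Offset 6: leading byte 0xF3 = 11110011 → 4-byte char #3 = F3 B9 AA BD.
Leading byte 0xF3 = 11110011 matches 11110xxx → 4-byte sequence.
Byte 1: 0xF3 = 11110011, payload 011 (3 bits).
Byte 2: 0xB9 = 10111001 (10xxxxxx ✓), payload 111001.
Byte 3: 0xAA = 10101010 (10xxxxxx ✓), payload 101010.
Byte 4: 0xBD = 10111101 (10xxxxxx ✓), payload 111101.
Concatenate: 011111001101010111101 = 0xF9ABD (21 bits → U+F9ABD).

U+F9ABD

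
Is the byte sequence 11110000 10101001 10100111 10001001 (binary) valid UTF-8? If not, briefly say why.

valid

Leading byte 0xF0 = 11110000 → 4-byte form.
Continuation bytes 0xA9=10101001, 0xA7=10100111, 0x89=10001001 all match 10xxxxxx.
Decoded value 0x299C9 is ≥ 0x10000 (shortest form) and not a surrogate.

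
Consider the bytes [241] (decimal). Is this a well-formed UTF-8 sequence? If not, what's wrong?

Leading byte 0xF1 = 11110001 → 4-byte form, but only 1 byte is present.

invalid (sequence truncated)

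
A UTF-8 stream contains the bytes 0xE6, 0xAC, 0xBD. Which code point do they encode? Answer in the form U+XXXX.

U+6B3D

Leading byte 0xE6 = 11100110 matches 1110xxxx → 3-byte sequence.
Byte 1: 0xE6 = 11100110, payload 0110 (4 bits).
Byte 2: 0xAC = 10101100 (10xxxxxx ✓), payload 101100.
Byte 3: 0xBD = 10111101 (10xxxxxx ✓), payload 111101.
Concatenate: 0110101100111101 = 0x6B3D (16 bits → U+6B3D).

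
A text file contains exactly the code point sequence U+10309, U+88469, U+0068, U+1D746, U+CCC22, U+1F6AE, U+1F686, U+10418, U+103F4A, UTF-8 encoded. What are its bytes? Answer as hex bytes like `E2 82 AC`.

U+10309: 4-byte form → F0 90 8C 89.
U+88469: 4-byte form → F2 88 91 A9.
U+0068: 1-byte form → 68.
U+1D746: 4-byte form → F0 9D 9D 86.
U+CCC22: 4-byte form → F3 8C B0 A2.
U+1F6AE: 4-byte form → F0 9F 9A AE.
U+1F686: 4-byte form → F0 9F 9A 86.
U+10418: 4-byte form → F0 90 90 98.
U+103F4A: 4-byte form → F4 83 BD 8A.
Concatenated (33 bytes): F0 90 8C 89 F2 88 91 A9 68 F0 9D 9D 86 F3 8C B0 A2 F0 9F 9A AE F0 9F 9A 86 F0 90 90 98 F4 83 BD 8A.

F0 90 8C 89 F2 88 91 A9 68 F0 9D 9D 86 F3 8C B0 A2 F0 9F 9A AE F0 9F 9A 86 F0 90 90 98 F4 83 BD 8A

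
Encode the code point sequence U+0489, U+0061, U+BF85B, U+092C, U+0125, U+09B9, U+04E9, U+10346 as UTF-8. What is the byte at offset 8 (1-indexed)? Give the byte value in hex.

1-indexed offset 8 is 0-indexed offset 7.
U+0489 → 2-byte form D2 89 at offsets 0–1.
U+0061 → 1-byte form 61 at offsets 2–2.
U+BF85B → 4-byte form F2 BF A1 9B at offsets 3–6.
U+092C → 3-byte form E0 A4 AC at offsets 7–9.
Offset 7 falls in char 4's range; it's byte 1 of E0 A4 AC = 0xE0.

0xE0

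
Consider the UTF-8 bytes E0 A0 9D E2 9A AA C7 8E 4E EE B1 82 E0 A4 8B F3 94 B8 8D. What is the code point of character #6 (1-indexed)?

U+090B

Offset 0: leading byte 0xE0 = 11100000 → 3-byte char #1 = E0 A0 9D.
Offset 3: leading byte 0xE2 = 11100010 → 3-byte char #2 = E2 9A AA.
Offset 6: leading byte 0xC7 = 11000111 → 2-byte char #3 = C7 8E.
Offset 8: leading byte 0x4E = 01001110 → 1-byte char #4 = 4E.
Offset 9: leading byte 0xEE = 11101110 → 3-byte char #5 = EE B1 82.
Offset 12: leading byte 0xE0 = 11100000 → 3-byte char #6 = E0 A4 8B.
Leading byte 0xE0 = 11100000 matches 1110xxxx → 3-byte sequence.
Byte 1: 0xE0 = 11100000, payload 0000 (4 bits).
Byte 2: 0xA4 = 10100100 (10xxxxxx ✓), payload 100100.
Byte 3: 0x8B = 10001011 (10xxxxxx ✓), payload 001011.
Concatenate: 0000100100001011 = 0x90B (16 bits → U+090B).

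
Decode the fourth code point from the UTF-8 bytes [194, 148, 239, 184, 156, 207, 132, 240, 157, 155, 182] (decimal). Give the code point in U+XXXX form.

U+1D6F6

Offset 0: leading byte 0xC2 = 11000010 → 2-byte char #1 = C2 94.
Offset 2: leading byte 0xEF = 11101111 → 3-byte char #2 = EF B8 9C.
Offset 5: leading byte 0xCF = 11001111 → 2-byte char #3 = CF 84.
Offset 7: leading byte 0xF0 = 11110000 → 4-byte char #4 = F0 9D 9B B6.
Leading byte 0xF0 = 11110000 matches 11110xxx → 4-byte sequence.
Byte 1: 0xF0 = 11110000, payload 000 (3 bits).
Byte 2: 0x9D = 10011101 (10xxxxxx ✓), payload 011101.
Byte 3: 0x9B = 10011011 (10xxxxxx ✓), payload 011011.
Byte 4: 0xB6 = 10110110 (10xxxxxx ✓), payload 110110.
Concatenate: 000011101011011110110 = 0x1D6F6 (21 bits → U+1D6F6).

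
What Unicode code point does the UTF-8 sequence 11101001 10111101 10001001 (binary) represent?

Leading byte 0xE9 = 11101001 matches 1110xxxx → 3-byte sequence.
Byte 1: 0xE9 = 11101001, payload 1001 (4 bits).
Byte 2: 0xBD = 10111101 (10xxxxxx ✓), payload 111101.
Byte 3: 0x89 = 10001001 (10xxxxxx ✓), payload 001001.
Concatenate: 1001111101001001 = 0x9F49 (16 bits → U+9F49).

U+9F49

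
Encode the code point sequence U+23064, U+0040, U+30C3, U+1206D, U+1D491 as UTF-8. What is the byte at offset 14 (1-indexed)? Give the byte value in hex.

1-indexed offset 14 is 0-indexed offset 13.
U+23064 → 4-byte form F0 A3 81 A4 at offsets 0–3.
U+0040 → 1-byte form 40 at offsets 4–4.
U+30C3 → 3-byte form E3 83 83 at offsets 5–7.
U+1206D → 4-byte form F0 92 81 AD at offsets 8–11.
U+1D491 → 4-byte form F0 9D 92 91 at offsets 12–15.
Offset 13 falls in char 5's range; it's byte 2 of F0 9D 92 91 = 0x9D.

0x9D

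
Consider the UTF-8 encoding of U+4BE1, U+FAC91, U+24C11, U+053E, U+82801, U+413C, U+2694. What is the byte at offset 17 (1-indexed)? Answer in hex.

1-indexed offset 17 is 0-indexed offset 16.
U+4BE1 → 3-byte form E4 AF A1 at offsets 0–2.
U+FAC91 → 4-byte form F3 BA B2 91 at offsets 3–6.
U+24C11 → 4-byte form F0 A4 B0 91 at offsets 7–10.
U+053E → 2-byte form D4 BE at offsets 11–12.
U+82801 → 4-byte form F2 82 A0 81 at offsets 13–16.
Offset 16 falls in char 5's range; it's byte 4 of F2 82 A0 81 = 0x81.

0x81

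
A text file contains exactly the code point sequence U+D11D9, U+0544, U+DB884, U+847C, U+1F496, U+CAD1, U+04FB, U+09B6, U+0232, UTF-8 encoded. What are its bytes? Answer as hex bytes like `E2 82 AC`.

U+D11D9: 4-byte form → F3 91 87 99.
U+0544: 2-byte form → D5 84.
U+DB884: 4-byte form → F3 9B A2 84.
U+847C: 3-byte form → E8 91 BC.
U+1F496: 4-byte form → F0 9F 92 96.
U+CAD1: 3-byte form → EC AB 91.
U+04FB: 2-byte form → D3 BB.
U+09B6: 3-byte form → E0 A6 B6.
U+0232: 2-byte form → C8 B2.
Concatenated (27 bytes): F3 91 87 99 D5 84 F3 9B A2 84 E8 91 BC F0 9F 92 96 EC AB 91 D3 BB E0 A6 B6 C8 B2.

F3 91 87 99 D5 84 F3 9B A2 84 E8 91 BC F0 9F 92 96 EC AB 91 D3 BB E0 A6 B6 C8 B2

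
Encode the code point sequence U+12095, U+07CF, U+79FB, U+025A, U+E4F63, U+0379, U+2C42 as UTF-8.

U+12095: 4-byte form → F0 92 82 95.
U+07CF: 2-byte form → DF 8F.
U+79FB: 3-byte form → E7 A7 BB.
U+025A: 2-byte form → C9 9A.
U+E4F63: 4-byte form → F3 A4 BD A3.
U+0379: 2-byte form → CD B9.
U+2C42: 3-byte form → E2 B1 82.
Concatenated (20 bytes): F0 92 82 95 DF 8F E7 A7 BB C9 9A F3 A4 BD A3 CD B9 E2 B1 82.

F0 92 82 95 DF 8F E7 A7 BB C9 9A F3 A4 BD A3 CD B9 E2 B1 82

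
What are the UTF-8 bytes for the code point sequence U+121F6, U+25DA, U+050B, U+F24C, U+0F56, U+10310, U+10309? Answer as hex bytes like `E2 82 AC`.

U+121F6: 4-byte form → F0 92 87 B6.
U+25DA: 3-byte form → E2 97 9A.
U+050B: 2-byte form → D4 8B.
U+F24C: 3-byte form → EF 89 8C.
U+0F56: 3-byte form → E0 BD 96.
U+10310: 4-byte form → F0 90 8C 90.
U+10309: 4-byte form → F0 90 8C 89.
Concatenated (23 bytes): F0 92 87 B6 E2 97 9A D4 8B EF 89 8C E0 BD 96 F0 90 8C 90 F0 90 8C 89.

F0 92 87 B6 E2 97 9A D4 8B EF 89 8C E0 BD 96 F0 90 8C 90 F0 90 8C 89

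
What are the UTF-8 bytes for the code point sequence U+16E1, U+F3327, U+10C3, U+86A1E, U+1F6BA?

E1 9B A1 F3 B3 8C A7 E1 83 83 F2 86 A8 9E F0 9F 9A BA

U+16E1: 3-byte form → E1 9B A1.
U+F3327: 4-byte form → F3 B3 8C A7.
U+10C3: 3-byte form → E1 83 83.
U+86A1E: 4-byte form → F2 86 A8 9E.
U+1F6BA: 4-byte form → F0 9F 9A BA.
Concatenated (18 bytes): E1 9B A1 F3 B3 8C A7 E1 83 83 F2 86 A8 9E F0 9F 9A BA.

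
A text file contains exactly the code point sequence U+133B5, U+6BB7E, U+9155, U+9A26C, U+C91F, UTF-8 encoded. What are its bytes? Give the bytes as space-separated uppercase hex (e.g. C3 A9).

F0 93 8E B5 F1 AB AD BE E9 85 95 F2 9A 89 AC EC A4 9F

U+133B5: 4-byte form → F0 93 8E B5.
U+6BB7E: 4-byte form → F1 AB AD BE.
U+9155: 3-byte form → E9 85 95.
U+9A26C: 4-byte form → F2 9A 89 AC.
U+C91F: 3-byte form → EC A4 9F.
Concatenated (18 bytes): F0 93 8E B5 F1 AB AD BE E9 85 95 F2 9A 89 AC EC A4 9F.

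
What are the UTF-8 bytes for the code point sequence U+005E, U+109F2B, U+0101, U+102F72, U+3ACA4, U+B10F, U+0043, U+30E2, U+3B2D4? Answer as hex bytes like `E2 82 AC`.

5E F4 89 BC AB C4 81 F4 82 BD B2 F0 BA B2 A4 EB 84 8F 43 E3 83 A2 F0 BB 8B 94

U+005E: 1-byte form → 5E.
U+109F2B: 4-byte form → F4 89 BC AB.
U+0101: 2-byte form → C4 81.
U+102F72: 4-byte form → F4 82 BD B2.
U+3ACA4: 4-byte form → F0 BA B2 A4.
U+B10F: 3-byte form → EB 84 8F.
U+0043: 1-byte form → 43.
U+30E2: 3-byte form → E3 83 A2.
U+3B2D4: 4-byte form → F0 BB 8B 94.
Concatenated (26 bytes): 5E F4 89 BC AB C4 81 F4 82 BD B2 F0 BA B2 A4 EB 84 8F 43 E3 83 A2 F0 BB 8B 94.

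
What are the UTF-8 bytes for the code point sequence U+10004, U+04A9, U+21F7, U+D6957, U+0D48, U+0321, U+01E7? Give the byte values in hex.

U+10004: 4-byte form → F0 90 80 84.
U+04A9: 2-byte form → D2 A9.
U+21F7: 3-byte form → E2 87 B7.
U+D6957: 4-byte form → F3 96 A5 97.
U+0D48: 3-byte form → E0 B5 88.
U+0321: 2-byte form → CC A1.
U+01E7: 2-byte form → C7 A7.
Concatenated (20 bytes): F0 90 80 84 D2 A9 E2 87 B7 F3 96 A5 97 E0 B5 88 CC A1 C7 A7.

F0 90 80 84 D2 A9 E2 87 B7 F3 96 A5 97 E0 B5 88 CC A1 C7 A7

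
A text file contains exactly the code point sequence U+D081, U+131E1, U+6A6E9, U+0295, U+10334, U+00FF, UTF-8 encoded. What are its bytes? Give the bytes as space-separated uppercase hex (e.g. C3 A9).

ED 82 81 F0 93 87 A1 F1 AA 9B A9 CA 95 F0 90 8C B4 C3 BF

U+D081: 3-byte form → ED 82 81.
U+131E1: 4-byte form → F0 93 87 A1.
U+6A6E9: 4-byte form → F1 AA 9B A9.
U+0295: 2-byte form → CA 95.
U+10334: 4-byte form → F0 90 8C B4.
U+00FF: 2-byte form → C3 BF.
Concatenated (19 bytes): ED 82 81 F0 93 87 A1 F1 AA 9B A9 CA 95 F0 90 8C B4 C3 BF.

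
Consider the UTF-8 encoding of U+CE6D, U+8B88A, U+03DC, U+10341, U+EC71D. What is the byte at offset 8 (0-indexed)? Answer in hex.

0x9C

U+CE6D → 3-byte form EC B9 AD at offsets 0–2.
U+8B88A → 4-byte form F2 8B A2 8A at offsets 3–6.
U+03DC → 2-byte form CF 9C at offsets 7–8.
Offset 8 falls in char 3's range; it's byte 2 of CF 9C = 0x9C.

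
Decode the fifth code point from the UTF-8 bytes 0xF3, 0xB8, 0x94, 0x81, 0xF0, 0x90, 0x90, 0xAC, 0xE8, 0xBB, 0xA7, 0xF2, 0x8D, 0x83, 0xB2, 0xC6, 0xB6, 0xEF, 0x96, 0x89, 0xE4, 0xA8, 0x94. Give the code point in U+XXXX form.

U+01B6

Offset 0: leading byte 0xF3 = 11110011 → 4-byte char #1 = F3 B8 94 81.
Offset 4: leading byte 0xF0 = 11110000 → 4-byte char #2 = F0 90 90 AC.
Offset 8: leading byte 0xE8 = 11101000 → 3-byte char #3 = E8 BB A7.
Offset 11: leading byte 0xF2 = 11110010 → 4-byte char #4 = F2 8D 83 B2.
Offset 15: leading byte 0xC6 = 11000110 → 2-byte char #5 = C6 B6.
Leading byte 0xC6 = 11000110 matches 110xxxxx → 2-byte sequence.
Byte 1: 0xC6 = 11000110, payload 00110 (5 bits).
Byte 2: 0xB6 = 10110110 (10xxxxxx ✓), payload 110110.
Concatenate: 00110110110 = 0x1B6 (11 bits → U+01B6).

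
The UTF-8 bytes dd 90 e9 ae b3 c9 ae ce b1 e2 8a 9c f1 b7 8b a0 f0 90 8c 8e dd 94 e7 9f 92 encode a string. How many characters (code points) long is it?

Byte at offset 0: 0xDD = 11011101 → 2-byte char (#1). Advance 2.
Byte at offset 2: 0xE9 = 11101001 → 3-byte char (#2). Advance 3.
Byte at offset 5: 0xC9 = 11001001 → 2-byte char (#3). Advance 2.
Byte at offset 7: 0xCE = 11001110 → 2-byte char (#4). Advance 2.
Byte at offset 9: 0xE2 = 11100010 → 3-byte char (#5). Advance 3.
Byte at offset 12: 0xF1 = 11110001 → 4-byte char (#6). Advance 4.
Byte at offset 16: 0xF0 = 11110000 → 4-byte char (#7). Advance 4.
Byte at offset 20: 0xDD = 11011101 → 2-byte char (#8). Advance 2.
Byte at offset 22: 0xE7 = 11100111 → 3-byte char (#9). Advance 3.
Reached end at offset 25 after 9 code points.

9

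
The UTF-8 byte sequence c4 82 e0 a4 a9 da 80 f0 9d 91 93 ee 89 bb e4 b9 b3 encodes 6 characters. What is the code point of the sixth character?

U+4E73

Offset 0: leading byte 0xC4 = 11000100 → 2-byte char #1 = C4 82.
Offset 2: leading byte 0xE0 = 11100000 → 3-byte char #2 = E0 A4 A9.
Offset 5: leading byte 0xDA = 11011010 → 2-byte char #3 = DA 80.
Offset 7: leading byte 0xF0 = 11110000 → 4-byte char #4 = F0 9D 91 93.
Offset 11: leading byte 0xEE = 11101110 → 3-byte char #5 = EE 89 BB.
Offset 14: leading byte 0xE4 = 11100100 → 3-byte char #6 = E4 B9 B3.
Leading byte 0xE4 = 11100100 matches 1110xxxx → 3-byte sequence.
Byte 1: 0xE4 = 11100100, payload 0100 (4 bits).
Byte 2: 0xB9 = 10111001 (10xxxxxx ✓), payload 111001.
Byte 3: 0xB3 = 10110011 (10xxxxxx ✓), payload 110011.
Concatenate: 0100111001110011 = 0x4E73 (16 bits → U+4E73).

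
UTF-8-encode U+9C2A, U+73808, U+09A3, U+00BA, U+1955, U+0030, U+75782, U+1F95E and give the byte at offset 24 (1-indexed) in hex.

0x9E

1-indexed offset 24 is 0-indexed offset 23.
U+9C2A → 3-byte form E9 B0 AA at offsets 0–2.
U+73808 → 4-byte form F1 B3 A0 88 at offsets 3–6.
U+09A3 → 3-byte form E0 A6 A3 at offsets 7–9.
U+00BA → 2-byte form C2 BA at offsets 10–11.
U+1955 → 3-byte form E1 A5 95 at offsets 12–14.
U+0030 → 1-byte form 30 at offsets 15–15.
U+75782 → 4-byte form F1 B5 9E 82 at offsets 16–19.
U+1F95E → 4-byte form F0 9F A5 9E at offsets 20–23.
Offset 23 falls in char 8's range; it's byte 4 of F0 9F A5 9E = 0x9E.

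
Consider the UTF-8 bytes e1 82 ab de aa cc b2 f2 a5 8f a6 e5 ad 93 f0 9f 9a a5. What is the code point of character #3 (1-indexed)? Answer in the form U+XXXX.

Offset 0: leading byte 0xE1 = 11100001 → 3-byte char #1 = E1 82 AB.
Offset 3: leading byte 0xDE = 11011110 → 2-byte char #2 = DE AA.
Offset 5: leading byte 0xCC = 11001100 → 2-byte char #3 = CC B2.
Leading byte 0xCC = 11001100 matches 110xxxxx → 2-byte sequence.
Byte 1: 0xCC = 11001100, payload 01100 (5 bits).
Byte 2: 0xB2 = 10110010 (10xxxxxx ✓), payload 110010.
Concatenate: 01100110010 = 0x332 (11 bits → U+0332).

U+0332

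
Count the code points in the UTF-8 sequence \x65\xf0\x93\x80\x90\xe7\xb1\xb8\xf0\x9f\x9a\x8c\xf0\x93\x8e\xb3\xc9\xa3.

Byte at offset 0: 0x65 = 01100101 → 1-byte char (#1). Advance 1.
Byte at offset 1: 0xF0 = 11110000 → 4-byte char (#2). Advance 4.
Byte at offset 5: 0xE7 = 11100111 → 3-byte char (#3). Advance 3.
Byte at offset 8: 0xF0 = 11110000 → 4-byte char (#4). Advance 4.
Byte at offset 12: 0xF0 = 11110000 → 4-byte char (#5). Advance 4.
Byte at offset 16: 0xC9 = 11001001 → 2-byte char (#6). Advance 2.
Reached end at offset 18 after 6 code points.

6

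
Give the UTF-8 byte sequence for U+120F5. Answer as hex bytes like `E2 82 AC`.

F0 92 83 B5

U+120F5 = 0x120F5 = 73973 decimal. In range U+10000–U+10FFFF → 4-byte form: 11110xxx 10xxxxxx 10xxxxxx 10xxxxxx.
Binary (21 bits): 000010010000011110101.
Split 3+6+6+6: 000 | 010010 | 000011 | 110101.
Byte 1: 11110000 = 0xF0.
Byte 2: 10010010 = 0x92.
Byte 3: 10000011 = 0x83.
Byte 4: 10110101 = 0xB5.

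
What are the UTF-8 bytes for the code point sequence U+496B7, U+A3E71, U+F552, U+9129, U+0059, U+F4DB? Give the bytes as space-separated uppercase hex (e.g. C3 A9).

F1 89 9A B7 F2 A3 B9 B1 EF 95 92 E9 84 A9 59 EF 93 9B

U+496B7: 4-byte form → F1 89 9A B7.
U+A3E71: 4-byte form → F2 A3 B9 B1.
U+F552: 3-byte form → EF 95 92.
U+9129: 3-byte form → E9 84 A9.
U+0059: 1-byte form → 59.
U+F4DB: 3-byte form → EF 93 9B.
Concatenated (18 bytes): F1 89 9A B7 F2 A3 B9 B1 EF 95 92 E9 84 A9 59 EF 93 9B.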